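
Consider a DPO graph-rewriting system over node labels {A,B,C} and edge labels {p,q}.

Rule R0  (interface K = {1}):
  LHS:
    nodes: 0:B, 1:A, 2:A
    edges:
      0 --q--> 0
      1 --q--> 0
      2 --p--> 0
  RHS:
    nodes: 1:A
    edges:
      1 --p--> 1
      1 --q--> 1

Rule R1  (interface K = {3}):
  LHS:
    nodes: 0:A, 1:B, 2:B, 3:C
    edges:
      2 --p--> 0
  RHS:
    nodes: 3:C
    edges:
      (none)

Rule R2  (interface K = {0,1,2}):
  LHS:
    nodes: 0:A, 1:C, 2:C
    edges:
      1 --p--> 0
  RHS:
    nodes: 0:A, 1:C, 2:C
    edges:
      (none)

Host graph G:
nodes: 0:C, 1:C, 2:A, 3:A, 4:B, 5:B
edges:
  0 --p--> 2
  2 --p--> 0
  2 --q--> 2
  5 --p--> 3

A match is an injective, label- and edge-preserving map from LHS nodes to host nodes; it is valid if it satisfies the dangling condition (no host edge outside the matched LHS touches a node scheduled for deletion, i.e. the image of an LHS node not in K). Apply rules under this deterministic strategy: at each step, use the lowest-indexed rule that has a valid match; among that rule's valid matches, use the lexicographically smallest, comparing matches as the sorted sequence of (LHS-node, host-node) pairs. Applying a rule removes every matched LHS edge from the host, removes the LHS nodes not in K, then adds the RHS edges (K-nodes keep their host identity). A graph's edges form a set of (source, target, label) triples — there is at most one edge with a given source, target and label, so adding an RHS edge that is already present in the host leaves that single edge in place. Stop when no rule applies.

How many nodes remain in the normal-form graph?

start.  V:6 E:4  edges: 0-p->2 2-p->0 2-q->2 5-p->3
1. fire R1 via {0↦3, 1↦4, 2↦5, 3↦0}  →  V:3 E:3  edges: 0-p->2 2-p->0 2-q->2
2. fire R2 via {0↦2, 1↦0, 2↦1}  →  V:3 E:2  edges: 2-p->0 2-q->2
halt: no rule applies after step 2
NF nodes: {0:C, 1:C, 2:A}

Answer: 3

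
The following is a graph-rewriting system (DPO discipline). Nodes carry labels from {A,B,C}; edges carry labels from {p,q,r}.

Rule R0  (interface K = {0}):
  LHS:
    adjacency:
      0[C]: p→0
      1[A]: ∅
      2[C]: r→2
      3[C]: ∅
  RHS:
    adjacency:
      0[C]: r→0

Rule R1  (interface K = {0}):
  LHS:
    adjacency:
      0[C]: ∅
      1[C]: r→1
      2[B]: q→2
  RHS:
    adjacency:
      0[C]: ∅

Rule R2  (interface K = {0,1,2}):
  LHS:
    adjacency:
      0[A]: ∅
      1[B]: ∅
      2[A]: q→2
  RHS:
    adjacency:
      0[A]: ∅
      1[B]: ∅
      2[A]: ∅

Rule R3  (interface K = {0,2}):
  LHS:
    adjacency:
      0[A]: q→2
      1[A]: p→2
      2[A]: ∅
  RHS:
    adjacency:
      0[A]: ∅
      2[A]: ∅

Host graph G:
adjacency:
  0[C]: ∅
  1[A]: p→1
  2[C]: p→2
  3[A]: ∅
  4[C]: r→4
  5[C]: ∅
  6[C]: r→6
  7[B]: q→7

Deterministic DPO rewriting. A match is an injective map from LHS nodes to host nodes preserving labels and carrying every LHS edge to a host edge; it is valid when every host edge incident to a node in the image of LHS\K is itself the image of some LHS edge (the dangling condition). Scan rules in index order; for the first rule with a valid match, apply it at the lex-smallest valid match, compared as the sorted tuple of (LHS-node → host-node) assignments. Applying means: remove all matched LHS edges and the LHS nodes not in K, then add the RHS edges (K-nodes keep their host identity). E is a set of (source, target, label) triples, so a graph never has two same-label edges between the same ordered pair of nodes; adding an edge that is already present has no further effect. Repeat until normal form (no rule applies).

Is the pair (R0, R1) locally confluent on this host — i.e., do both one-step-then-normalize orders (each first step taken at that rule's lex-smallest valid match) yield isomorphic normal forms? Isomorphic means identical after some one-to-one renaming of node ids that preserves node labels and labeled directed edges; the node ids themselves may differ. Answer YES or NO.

branch R0-first: apply at {0↦2, 1↦3, 2↦4, 3↦0} → |E|=4, then 1 more step(s) → NF |V|=3 |E|=2 V={1:A, 2:C, 5:C} E=1-p->1 2-r->2
branch R1-first: apply at {0↦0, 1↦4, 2↦7} → |E|=3, then 1 more step(s) → NF |V|=3 |E|=2 V={1:A, 2:C, 5:C} E=1-p->1 2-r->2
graphs isomorphic (equal up to label-preserving node renaming)

Answer: YES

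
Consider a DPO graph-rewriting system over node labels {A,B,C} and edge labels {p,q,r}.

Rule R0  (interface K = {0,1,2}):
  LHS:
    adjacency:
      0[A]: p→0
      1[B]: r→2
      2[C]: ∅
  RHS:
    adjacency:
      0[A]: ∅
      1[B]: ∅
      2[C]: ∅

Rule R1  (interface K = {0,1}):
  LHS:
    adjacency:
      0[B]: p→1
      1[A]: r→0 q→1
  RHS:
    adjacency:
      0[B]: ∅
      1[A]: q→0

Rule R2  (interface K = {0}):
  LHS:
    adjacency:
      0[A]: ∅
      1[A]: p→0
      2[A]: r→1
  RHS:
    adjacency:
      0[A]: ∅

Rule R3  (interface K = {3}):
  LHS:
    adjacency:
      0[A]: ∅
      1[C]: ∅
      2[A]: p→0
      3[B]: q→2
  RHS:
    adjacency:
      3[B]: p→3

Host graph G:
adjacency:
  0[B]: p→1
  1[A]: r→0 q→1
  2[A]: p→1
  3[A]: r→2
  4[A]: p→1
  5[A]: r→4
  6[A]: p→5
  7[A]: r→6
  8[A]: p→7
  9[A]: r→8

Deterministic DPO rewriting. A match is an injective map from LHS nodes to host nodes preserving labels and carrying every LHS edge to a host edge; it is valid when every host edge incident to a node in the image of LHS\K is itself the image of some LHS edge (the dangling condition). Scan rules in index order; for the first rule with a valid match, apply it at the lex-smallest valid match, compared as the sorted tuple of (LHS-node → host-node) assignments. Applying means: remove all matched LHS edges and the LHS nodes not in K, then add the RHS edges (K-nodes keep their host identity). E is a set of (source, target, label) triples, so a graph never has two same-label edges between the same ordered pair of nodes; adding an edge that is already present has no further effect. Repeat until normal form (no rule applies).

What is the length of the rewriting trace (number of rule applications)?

initial: |V|=10 |E|=11  E = 0-p->1 1-r->0 1-q->1 2-p->1 3-r->2 4-p->1 5-r->4 6-p->5 7-r->6 8-p->7 9-r->8
step 1: apply R1 at {0↦0, 1↦1}  → |V|=10 |E|=9  E = 1-q->0 2-p->1 3-r->2 4-p->1 5-r->4 6-p->5 7-r->6 8-p->7 9-r->8
step 2: apply R2 at {0↦1, 1↦2, 2↦3}  → |V|=8 |E|=7  E = 1-q->0 4-p->1 5-r->4 6-p->5 7-r->6 8-p->7 9-r->8
step 3: apply R2 at {0↦7, 1↦8, 2↦9}  → |V|=6 |E|=5  E = 1-q->0 4-p->1 5-r->4 6-p->5 7-r->6
step 4: apply R2 at {0↦5, 1↦6, 2↦7}  → |V|=4 |E|=3  E = 1-q->0 4-p->1 5-r->4
step 5: apply R2 at {0↦1, 1↦4, 2↦5}  → |V|=2 |E|=1  E = 1-q->0
normal form: no rule applies after step 5

Answer: 5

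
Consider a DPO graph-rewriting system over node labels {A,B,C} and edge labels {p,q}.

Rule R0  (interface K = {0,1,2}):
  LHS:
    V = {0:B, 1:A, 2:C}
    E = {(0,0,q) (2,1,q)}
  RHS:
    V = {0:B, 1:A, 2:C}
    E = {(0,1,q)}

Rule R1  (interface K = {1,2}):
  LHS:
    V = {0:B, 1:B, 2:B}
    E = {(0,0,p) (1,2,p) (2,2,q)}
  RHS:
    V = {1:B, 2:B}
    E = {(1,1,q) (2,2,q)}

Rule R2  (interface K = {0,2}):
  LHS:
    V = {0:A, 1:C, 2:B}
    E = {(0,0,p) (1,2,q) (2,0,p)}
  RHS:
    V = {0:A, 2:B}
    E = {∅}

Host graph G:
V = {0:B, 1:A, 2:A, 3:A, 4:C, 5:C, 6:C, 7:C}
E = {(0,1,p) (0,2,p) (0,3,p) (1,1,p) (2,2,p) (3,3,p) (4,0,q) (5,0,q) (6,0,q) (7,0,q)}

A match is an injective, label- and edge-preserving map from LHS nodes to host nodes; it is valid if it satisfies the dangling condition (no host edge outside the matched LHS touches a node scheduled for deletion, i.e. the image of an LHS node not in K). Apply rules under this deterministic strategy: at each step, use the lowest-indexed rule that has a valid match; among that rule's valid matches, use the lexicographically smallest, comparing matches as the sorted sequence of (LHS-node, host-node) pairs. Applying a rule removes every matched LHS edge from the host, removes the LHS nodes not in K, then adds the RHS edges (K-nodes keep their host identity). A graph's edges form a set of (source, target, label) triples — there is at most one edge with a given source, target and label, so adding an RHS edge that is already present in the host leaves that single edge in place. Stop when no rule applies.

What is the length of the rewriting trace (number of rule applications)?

Answer: 3

Derivation:
[0] host  ⇒  8 nodes, 10 edges  {0-p->1 0-p->2 0-p->3 1-p->1 2-p->2 3-p->3 4-q->0 5-q->0 6-q->0 7-q->0}
[1] R2 @ {0↦1, 1↦4, 2↦0}  ⇒  7 nodes, 7 edges  {0-p->2 0-p->3 2-p->2 3-p->3 5-q->0 6-q->0 7-q->0}
[2] R2 @ {0↦2, 1↦5, 2↦0}  ⇒  6 nodes, 4 edges  {0-p->3 3-p->3 6-q->0 7-q->0}
[3] R2 @ {0↦3, 1↦6, 2↦0}  ⇒  5 nodes, 1 edges  {7-q->0}
halt: no rule applies after step 3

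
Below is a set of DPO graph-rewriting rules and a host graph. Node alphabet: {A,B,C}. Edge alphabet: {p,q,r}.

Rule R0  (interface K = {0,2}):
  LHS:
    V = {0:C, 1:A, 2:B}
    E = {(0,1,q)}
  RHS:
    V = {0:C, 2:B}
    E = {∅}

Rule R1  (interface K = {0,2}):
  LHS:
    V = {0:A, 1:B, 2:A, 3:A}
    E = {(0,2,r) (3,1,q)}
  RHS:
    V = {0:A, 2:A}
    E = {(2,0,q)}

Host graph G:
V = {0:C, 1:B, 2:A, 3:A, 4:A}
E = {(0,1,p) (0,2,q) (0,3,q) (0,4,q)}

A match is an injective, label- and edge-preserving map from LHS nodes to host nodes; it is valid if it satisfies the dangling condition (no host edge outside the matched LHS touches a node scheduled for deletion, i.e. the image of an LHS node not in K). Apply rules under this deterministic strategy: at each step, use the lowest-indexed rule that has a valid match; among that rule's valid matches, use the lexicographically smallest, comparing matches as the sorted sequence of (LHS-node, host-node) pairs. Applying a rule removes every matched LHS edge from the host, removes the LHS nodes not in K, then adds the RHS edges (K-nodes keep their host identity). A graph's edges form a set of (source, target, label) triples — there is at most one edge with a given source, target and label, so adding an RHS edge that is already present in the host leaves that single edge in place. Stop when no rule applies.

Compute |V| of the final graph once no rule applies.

[0] host  ⇒  5 nodes, 4 edges  {0-p->1 0-q->2 0-q->3 0-q->4}
[1] R0 @ {0↦0, 1↦2, 2↦1}  ⇒  4 nodes, 3 edges  {0-p->1 0-q->3 0-q->4}
[2] R0 @ {0↦0, 1↦3, 2↦1}  ⇒  3 nodes, 2 edges  {0-p->1 0-q->4}
[3] R0 @ {0↦0, 1↦4, 2↦1}  ⇒  2 nodes, 1 edges  {0-p->1}
normal form: no rule applies after step 3
NF nodes: {0:C, 1:B}

Answer: 2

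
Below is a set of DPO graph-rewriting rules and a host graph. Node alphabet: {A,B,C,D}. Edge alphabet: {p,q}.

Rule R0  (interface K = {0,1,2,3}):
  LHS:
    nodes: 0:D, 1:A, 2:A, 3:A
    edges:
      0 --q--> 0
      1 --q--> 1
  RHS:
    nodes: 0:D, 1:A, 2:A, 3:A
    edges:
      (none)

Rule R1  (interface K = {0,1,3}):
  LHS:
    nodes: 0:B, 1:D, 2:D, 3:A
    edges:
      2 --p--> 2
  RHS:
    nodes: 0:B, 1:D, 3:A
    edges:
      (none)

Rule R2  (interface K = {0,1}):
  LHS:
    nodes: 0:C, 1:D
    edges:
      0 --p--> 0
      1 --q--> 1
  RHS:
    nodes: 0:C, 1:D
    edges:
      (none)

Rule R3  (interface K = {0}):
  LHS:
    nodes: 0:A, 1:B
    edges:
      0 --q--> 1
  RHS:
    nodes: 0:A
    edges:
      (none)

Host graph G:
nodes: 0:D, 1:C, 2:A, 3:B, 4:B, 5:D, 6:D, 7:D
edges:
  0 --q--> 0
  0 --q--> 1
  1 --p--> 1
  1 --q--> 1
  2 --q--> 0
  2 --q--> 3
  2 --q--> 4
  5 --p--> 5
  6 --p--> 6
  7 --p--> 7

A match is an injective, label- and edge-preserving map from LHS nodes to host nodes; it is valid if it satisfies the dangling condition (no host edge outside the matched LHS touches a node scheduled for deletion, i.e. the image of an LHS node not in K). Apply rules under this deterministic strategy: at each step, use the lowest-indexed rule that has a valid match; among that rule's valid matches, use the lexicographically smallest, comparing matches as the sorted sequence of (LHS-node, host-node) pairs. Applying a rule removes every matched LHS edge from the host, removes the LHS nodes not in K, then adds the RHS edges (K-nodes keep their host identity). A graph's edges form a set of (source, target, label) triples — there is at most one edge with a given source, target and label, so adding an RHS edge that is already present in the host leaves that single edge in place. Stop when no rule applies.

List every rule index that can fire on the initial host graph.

R0: no valid match — LHS pattern not found
R1: 18 valid matches — {0↦3, 1↦0, 2↦5, 3↦2}, {0↦3, 1↦0, 2↦6, 3↦2}, {0↦3, 1↦0, 2↦7, 3↦2} (+15 more)
R2: 1 valid match — {0↦1, 1↦0}
R3: 2 valid matches — {0↦2, 1↦3}, {0↦2, 1↦4}

Answer: [R1,R2,R3]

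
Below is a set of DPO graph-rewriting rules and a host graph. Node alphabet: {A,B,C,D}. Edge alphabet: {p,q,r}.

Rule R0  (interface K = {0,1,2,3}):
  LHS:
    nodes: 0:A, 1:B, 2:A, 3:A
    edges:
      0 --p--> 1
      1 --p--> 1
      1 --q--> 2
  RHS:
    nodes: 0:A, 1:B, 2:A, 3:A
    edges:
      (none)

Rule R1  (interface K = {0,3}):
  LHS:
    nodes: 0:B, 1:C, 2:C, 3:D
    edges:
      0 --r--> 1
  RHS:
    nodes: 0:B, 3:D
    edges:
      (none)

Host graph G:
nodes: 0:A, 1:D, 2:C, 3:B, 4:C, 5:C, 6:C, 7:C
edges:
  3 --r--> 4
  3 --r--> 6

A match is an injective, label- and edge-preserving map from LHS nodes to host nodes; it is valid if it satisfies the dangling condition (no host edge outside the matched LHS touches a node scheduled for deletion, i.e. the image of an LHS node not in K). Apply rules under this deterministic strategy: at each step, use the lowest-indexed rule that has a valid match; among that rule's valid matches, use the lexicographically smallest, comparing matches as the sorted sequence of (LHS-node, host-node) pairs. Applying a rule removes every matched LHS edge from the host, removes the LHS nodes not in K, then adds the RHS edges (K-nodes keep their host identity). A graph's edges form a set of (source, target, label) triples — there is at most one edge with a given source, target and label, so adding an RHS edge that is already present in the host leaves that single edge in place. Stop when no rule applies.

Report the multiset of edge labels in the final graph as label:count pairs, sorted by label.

Answer: (no edges)

Derivation:
initial: |V|=8 |E|=2  E = 3-r->4 3-r->6
step 1: apply R1 at {0↦3, 1↦4, 2↦2, 3↦1}  → |V|=6 |E|=1  E = 3-r->6
step 2: apply R1 at {0↦3, 1↦6, 2↦5, 3↦1}  → |V|=4 |E|=0  E = ∅
final graph: no rule applies after step 2
NF edges: []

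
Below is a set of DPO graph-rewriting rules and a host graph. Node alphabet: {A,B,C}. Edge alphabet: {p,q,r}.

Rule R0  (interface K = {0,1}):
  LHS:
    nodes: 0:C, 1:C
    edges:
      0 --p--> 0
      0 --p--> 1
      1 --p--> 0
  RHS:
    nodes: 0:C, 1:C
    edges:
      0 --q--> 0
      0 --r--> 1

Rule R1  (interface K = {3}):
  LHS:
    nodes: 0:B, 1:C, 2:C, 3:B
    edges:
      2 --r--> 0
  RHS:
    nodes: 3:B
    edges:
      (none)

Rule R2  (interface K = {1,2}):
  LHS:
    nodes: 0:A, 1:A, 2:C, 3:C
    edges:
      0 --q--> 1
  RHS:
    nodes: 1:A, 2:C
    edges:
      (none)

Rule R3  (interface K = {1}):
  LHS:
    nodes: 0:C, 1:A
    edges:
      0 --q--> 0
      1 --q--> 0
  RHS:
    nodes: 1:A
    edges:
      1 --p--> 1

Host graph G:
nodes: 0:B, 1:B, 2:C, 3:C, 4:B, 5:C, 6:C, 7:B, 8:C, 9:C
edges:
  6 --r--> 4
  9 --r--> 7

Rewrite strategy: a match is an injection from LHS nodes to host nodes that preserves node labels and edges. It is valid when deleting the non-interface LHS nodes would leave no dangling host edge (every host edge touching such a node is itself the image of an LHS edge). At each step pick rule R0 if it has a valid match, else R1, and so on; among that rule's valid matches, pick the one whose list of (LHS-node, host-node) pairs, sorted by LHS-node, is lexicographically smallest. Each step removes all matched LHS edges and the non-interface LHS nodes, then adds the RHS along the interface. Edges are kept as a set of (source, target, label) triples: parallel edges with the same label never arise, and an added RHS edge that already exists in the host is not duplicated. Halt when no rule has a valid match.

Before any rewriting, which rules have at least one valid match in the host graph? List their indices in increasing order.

R0: no valid match — LHS pattern not found
R1: 24 valid matches — {0↦4, 1↦2, 2↦6, 3↦0}, {0↦4, 1↦2, 2↦6, 3↦1}, {0↦4, 1↦2, 2↦6, 3↦7} (+21 more)
R2: no valid match — LHS pattern not found
R3: no valid match — LHS pattern not found

Answer: [R1]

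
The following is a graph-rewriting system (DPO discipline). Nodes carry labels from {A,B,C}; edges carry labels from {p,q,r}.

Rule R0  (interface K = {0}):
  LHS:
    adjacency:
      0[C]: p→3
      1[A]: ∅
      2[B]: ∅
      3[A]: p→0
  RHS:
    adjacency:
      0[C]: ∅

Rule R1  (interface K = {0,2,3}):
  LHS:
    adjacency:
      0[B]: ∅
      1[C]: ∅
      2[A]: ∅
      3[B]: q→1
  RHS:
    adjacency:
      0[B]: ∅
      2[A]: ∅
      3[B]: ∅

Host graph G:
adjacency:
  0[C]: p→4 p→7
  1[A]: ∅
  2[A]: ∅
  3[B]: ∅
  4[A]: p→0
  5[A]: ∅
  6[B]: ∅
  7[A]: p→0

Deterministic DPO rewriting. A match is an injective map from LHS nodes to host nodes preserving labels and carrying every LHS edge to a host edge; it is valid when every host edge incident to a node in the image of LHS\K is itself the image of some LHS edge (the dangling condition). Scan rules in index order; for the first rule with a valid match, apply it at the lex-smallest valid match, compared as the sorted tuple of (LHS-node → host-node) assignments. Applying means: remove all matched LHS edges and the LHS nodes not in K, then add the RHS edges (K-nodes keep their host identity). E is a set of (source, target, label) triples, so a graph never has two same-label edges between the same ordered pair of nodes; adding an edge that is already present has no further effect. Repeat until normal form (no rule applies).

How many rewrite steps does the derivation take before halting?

Answer: 2

Steps:
start.  V:8 E:4  edges: 0-p->4 0-p->7 4-p->0 7-p->0
1. fire R0 via {0↦0, 1↦1, 2↦3, 3↦4}  →  V:5 E:2  edges: 0-p->7 7-p->0
2. fire R0 via {0↦0, 1↦2, 2↦6, 3↦7}  →  V:2 E:0  edges: ∅
final graph: no rule applies after step 2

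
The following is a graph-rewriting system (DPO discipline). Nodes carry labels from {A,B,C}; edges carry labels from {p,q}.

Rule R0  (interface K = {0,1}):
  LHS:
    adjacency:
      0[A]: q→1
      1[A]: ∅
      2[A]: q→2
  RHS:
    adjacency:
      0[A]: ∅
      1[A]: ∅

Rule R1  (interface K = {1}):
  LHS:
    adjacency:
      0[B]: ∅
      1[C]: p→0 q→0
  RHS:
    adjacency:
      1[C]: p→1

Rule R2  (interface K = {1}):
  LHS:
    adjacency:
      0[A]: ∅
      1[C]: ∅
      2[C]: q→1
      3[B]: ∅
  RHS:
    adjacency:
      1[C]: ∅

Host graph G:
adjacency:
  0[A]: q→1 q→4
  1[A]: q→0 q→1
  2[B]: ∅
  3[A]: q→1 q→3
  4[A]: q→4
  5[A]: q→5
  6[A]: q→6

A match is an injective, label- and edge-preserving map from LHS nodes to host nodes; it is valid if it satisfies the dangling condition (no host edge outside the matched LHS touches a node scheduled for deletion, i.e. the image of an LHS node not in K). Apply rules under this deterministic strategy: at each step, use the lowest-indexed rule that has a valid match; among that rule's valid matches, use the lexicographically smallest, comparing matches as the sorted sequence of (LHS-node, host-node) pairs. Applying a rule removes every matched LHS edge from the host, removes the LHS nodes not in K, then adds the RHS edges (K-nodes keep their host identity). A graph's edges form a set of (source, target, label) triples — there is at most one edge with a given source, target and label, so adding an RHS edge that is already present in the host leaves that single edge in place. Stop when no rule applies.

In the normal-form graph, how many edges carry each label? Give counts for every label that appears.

Answer: q:3

Steps:
[0] host  ⇒  7 nodes, 9 edges  {0-q->1 0-q->4 1-q->0 1-q->1 3-q->1 3-q->3 4-q->4 5-q->5 6-q->6}
[1] R0 @ {0↦0, 1↦1, 2↦5}  ⇒  6 nodes, 7 edges  {0-q->4 1-q->0 1-q->1 3-q->1 3-q->3 4-q->4 6-q->6}
[2] R0 @ {0↦0, 1↦4, 2↦6}  ⇒  5 nodes, 5 edges  {1-q->0 1-q->1 3-q->1 3-q->3 4-q->4}
[3] R0 @ {0↦1, 1↦0, 2↦4}  ⇒  4 nodes, 3 edges  {1-q->1 3-q->1 3-q->3}
final graph: no rule applies after step 3
NF edges: [(1, 1, 'q'), (3, 1, 'q'), (3, 3, 'q')]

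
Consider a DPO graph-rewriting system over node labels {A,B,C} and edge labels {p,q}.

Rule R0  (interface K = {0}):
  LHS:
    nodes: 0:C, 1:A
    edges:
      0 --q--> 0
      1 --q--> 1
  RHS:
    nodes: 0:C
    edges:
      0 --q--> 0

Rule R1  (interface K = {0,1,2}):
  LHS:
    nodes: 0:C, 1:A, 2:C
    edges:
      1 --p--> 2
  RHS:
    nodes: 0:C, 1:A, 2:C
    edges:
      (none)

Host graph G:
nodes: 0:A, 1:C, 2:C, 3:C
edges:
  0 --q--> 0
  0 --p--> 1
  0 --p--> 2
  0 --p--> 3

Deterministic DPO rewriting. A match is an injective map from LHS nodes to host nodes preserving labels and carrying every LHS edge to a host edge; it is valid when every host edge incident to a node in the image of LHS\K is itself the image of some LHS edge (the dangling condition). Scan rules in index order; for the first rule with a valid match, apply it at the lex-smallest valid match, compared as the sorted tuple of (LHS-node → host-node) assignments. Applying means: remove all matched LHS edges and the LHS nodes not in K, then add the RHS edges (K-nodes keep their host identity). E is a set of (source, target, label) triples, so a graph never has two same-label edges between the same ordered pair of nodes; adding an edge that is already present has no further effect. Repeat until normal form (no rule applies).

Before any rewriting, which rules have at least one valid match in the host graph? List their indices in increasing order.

Answer: [R1]

Rewrite trace:
R0: no valid match — LHS pattern not found
R1: 6 valid matches — {0↦1, 1↦0, 2↦2}, {0↦1, 1↦0, 2↦3}, {0↦2, 1↦0, 2↦1} (+3 more)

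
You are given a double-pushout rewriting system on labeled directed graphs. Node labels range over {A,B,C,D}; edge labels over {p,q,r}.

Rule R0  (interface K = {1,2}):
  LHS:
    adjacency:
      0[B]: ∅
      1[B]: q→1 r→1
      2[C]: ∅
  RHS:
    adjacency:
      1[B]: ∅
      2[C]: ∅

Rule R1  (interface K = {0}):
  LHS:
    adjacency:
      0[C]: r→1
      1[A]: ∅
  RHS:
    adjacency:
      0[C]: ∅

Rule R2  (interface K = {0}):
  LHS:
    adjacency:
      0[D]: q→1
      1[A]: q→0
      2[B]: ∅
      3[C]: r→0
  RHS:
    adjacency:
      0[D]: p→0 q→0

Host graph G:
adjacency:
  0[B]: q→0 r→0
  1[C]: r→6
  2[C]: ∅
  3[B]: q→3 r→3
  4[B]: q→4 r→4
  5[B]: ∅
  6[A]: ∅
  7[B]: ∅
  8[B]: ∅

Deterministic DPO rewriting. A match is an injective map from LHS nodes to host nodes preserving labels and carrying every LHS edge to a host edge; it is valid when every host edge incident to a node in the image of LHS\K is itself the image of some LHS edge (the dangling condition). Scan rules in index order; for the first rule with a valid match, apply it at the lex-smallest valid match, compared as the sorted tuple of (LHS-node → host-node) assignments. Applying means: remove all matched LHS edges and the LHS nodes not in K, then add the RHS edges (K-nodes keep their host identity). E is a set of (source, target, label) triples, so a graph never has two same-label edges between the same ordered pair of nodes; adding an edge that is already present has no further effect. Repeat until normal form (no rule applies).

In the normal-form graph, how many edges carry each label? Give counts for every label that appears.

initial: |V|=9 |E|=7  E = 0-q->0 0-r->0 1-r->6 3-q->3 3-r->3 4-q->4 4-r->4
step 1: apply R0 at {0↦5, 1↦0, 2↦1}  → |V|=8 |E|=5  E = 1-r->6 3-q->3 3-r->3 4-q->4 4-r->4
step 2: apply R0 at {0↦0, 1↦3, 2↦1}  → |V|=7 |E|=3  E = 1-r->6 4-q->4 4-r->4
step 3: apply R0 at {0↦3, 1↦4, 2↦1}  → |V|=6 |E|=1  E = 1-r->6
step 4: apply R1 at {0↦1, 1↦6}  → |V|=5 |E|=0  E = ∅
halt: no rule applies after step 4
NF edges: []

Answer: (no edges)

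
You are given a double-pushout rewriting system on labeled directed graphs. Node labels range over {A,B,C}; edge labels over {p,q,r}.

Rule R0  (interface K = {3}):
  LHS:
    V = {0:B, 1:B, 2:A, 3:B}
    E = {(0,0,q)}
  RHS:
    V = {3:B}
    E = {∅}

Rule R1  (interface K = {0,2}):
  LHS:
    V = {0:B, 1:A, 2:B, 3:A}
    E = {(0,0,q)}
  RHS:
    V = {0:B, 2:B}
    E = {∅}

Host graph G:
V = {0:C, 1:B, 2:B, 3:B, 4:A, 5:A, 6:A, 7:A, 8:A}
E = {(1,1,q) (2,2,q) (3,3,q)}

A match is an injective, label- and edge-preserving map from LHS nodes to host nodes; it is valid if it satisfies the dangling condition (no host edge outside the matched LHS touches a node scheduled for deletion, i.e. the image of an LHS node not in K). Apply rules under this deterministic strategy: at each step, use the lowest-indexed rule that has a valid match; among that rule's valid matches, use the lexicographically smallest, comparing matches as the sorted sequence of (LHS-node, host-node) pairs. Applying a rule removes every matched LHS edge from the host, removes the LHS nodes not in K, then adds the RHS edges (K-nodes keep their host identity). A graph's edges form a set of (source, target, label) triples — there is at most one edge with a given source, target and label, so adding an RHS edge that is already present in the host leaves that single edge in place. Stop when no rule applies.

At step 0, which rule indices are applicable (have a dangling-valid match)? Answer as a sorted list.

R0: no valid match — 30 raw matches, all fail dangling condition
R1: 120 valid matches — {0↦1, 1↦4, 2↦2, 3↦5}, {0↦1, 1↦4, 2↦2, 3↦6}, {0↦1, 1↦4, 2↦2, 3↦7} (+117 more)

Answer: [R1]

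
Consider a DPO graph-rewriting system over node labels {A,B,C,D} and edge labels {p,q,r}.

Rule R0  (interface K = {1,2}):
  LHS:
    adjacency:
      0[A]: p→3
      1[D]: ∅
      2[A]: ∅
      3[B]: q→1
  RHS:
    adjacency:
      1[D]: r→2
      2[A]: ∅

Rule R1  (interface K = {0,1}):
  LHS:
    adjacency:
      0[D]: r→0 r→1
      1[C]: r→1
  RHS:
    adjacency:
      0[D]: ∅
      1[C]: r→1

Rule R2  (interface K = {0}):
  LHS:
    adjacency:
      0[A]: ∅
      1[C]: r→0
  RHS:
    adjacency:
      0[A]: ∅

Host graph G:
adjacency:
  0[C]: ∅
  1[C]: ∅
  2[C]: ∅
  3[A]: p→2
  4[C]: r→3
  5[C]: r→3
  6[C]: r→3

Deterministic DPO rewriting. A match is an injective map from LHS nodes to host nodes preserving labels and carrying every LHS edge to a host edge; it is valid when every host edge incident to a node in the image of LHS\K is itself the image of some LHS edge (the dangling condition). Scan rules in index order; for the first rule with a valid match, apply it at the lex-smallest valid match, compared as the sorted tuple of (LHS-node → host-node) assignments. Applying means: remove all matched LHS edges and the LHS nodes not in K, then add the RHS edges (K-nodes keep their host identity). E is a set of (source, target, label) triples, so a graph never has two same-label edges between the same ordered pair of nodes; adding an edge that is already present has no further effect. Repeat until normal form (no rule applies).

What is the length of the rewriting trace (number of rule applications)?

Answer: 3

Derivation:
initial: |V|=7 |E|=4  E = 3-p->2 4-r->3 5-r->3 6-r->3
step 1: apply R2 at {0↦3, 1↦4}  → |V|=6 |E|=3  E = 3-p->2 5-r->3 6-r->3
step 2: apply R2 at {0↦3, 1↦5}  → |V|=5 |E|=2  E = 3-p->2 6-r->3
step 3: apply R2 at {0↦3, 1↦6}  → |V|=4 |E|=1  E = 3-p->2
normal form: no rule applies after step 3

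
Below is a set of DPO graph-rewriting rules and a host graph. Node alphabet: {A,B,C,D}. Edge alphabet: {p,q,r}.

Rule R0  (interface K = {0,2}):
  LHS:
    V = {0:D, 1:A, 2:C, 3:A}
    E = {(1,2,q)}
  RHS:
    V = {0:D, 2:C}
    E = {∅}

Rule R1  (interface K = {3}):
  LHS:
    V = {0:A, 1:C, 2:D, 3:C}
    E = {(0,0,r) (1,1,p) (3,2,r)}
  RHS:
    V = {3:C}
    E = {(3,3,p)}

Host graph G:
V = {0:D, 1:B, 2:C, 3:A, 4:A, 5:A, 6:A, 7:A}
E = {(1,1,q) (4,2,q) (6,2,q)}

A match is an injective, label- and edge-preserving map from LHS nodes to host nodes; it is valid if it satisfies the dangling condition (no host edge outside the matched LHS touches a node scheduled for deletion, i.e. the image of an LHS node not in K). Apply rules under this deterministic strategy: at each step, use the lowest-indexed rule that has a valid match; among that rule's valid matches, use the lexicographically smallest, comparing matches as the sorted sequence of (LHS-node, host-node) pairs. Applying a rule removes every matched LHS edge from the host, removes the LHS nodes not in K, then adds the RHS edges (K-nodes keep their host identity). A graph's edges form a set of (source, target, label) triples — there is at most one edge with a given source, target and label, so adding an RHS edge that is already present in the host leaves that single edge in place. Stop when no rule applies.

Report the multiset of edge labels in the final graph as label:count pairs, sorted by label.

start.  V:8 E:3  edges: 1-q->1 4-q->2 6-q->2
1. fire R0 via {0↦0, 1↦4, 2↦2, 3↦3}  →  V:6 E:2  edges: 1-q->1 6-q->2
2. fire R0 via {0↦0, 1↦6, 2↦2, 3↦5}  →  V:4 E:1  edges: 1-q->1
halt: no rule applies after step 2
NF edges: [(1, 1, 'q')]

Answer: q:1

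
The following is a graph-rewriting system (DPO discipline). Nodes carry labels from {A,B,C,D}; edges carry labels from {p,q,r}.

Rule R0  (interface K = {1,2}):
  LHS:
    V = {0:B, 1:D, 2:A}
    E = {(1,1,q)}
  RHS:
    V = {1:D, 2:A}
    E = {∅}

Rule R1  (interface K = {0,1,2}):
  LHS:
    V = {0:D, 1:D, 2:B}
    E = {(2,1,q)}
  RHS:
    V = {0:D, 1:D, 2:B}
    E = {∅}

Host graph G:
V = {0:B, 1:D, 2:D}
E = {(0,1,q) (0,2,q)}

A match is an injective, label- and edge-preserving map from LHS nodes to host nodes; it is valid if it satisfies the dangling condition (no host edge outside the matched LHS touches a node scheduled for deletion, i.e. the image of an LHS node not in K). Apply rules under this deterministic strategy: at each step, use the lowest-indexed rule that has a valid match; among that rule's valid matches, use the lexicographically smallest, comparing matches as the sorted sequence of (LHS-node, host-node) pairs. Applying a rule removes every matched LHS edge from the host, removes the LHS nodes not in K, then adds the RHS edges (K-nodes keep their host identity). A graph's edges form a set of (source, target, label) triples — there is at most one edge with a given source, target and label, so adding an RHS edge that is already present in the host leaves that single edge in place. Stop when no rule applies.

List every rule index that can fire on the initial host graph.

R0: no valid match — LHS pattern not found
R1: 2 valid matches — {0↦1, 1↦2, 2↦0}, {0↦2, 1↦1, 2↦0}

Answer: [R1]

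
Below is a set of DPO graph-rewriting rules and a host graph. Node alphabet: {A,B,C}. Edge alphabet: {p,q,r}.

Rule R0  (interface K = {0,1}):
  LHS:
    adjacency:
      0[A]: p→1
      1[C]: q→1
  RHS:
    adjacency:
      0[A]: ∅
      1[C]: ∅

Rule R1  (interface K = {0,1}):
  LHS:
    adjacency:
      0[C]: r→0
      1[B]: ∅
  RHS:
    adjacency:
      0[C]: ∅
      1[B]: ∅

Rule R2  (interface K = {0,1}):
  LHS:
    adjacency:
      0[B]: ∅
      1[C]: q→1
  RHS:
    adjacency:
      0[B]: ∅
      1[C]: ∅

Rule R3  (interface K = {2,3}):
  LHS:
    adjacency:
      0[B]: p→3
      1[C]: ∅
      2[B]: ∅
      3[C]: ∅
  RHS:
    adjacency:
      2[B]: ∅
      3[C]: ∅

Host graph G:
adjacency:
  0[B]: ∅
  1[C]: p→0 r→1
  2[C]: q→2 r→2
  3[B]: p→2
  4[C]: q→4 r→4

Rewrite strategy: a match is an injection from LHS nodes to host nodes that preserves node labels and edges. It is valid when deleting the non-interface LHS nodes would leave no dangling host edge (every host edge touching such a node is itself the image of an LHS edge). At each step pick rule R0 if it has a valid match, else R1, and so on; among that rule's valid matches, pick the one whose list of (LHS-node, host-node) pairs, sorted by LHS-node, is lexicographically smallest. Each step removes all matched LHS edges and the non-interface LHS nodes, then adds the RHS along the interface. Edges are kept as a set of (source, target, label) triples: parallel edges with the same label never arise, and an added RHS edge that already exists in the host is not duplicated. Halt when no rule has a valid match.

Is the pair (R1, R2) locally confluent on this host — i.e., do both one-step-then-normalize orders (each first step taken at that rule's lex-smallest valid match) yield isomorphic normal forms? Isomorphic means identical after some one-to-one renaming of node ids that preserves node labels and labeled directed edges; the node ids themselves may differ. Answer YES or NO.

branch R1-first: apply at {0↦1, 1↦0} → |E|=6, then 5 more step(s) → NF |V|=3 |E|=1 V={0:B, 1:C, 2:C} E=1-p->0
branch R2-first: apply at {0↦0, 1↦2} → |E|=6, then 5 more step(s) → NF |V|=3 |E|=1 V={0:B, 1:C, 2:C} E=1-p->0
graphs isomorphic (equal up to label-preserving node renaming)

Answer: YES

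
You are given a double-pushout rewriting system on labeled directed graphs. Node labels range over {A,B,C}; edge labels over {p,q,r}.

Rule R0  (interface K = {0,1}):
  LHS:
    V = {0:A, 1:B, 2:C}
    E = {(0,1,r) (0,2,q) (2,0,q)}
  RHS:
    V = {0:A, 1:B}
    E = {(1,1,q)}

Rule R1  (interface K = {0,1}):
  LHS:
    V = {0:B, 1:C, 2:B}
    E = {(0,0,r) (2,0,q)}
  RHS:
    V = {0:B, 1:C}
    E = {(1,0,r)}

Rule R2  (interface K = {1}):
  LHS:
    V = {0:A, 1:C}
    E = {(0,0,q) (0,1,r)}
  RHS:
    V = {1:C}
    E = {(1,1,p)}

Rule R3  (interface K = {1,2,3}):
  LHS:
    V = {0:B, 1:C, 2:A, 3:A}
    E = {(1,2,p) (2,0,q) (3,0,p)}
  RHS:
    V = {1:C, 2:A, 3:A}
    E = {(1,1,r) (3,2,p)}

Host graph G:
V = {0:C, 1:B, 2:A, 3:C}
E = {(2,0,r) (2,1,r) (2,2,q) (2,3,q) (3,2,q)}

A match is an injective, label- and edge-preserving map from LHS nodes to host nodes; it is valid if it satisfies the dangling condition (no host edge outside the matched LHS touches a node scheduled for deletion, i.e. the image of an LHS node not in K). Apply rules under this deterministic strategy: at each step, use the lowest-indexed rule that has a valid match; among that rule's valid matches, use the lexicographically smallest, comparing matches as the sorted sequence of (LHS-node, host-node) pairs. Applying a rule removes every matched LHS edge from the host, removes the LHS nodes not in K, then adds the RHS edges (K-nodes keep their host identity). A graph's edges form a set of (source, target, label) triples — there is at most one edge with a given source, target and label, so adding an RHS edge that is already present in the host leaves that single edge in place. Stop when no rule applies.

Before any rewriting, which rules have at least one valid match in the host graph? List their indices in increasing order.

Answer: [R0]

Steps:
R0: 1 valid match — {0↦2, 1↦1, 2↦3}
R1: no valid match — LHS pattern not found
R2: no valid match — 1 raw match, all fail dangling condition
R3: no valid match — LHS pattern not found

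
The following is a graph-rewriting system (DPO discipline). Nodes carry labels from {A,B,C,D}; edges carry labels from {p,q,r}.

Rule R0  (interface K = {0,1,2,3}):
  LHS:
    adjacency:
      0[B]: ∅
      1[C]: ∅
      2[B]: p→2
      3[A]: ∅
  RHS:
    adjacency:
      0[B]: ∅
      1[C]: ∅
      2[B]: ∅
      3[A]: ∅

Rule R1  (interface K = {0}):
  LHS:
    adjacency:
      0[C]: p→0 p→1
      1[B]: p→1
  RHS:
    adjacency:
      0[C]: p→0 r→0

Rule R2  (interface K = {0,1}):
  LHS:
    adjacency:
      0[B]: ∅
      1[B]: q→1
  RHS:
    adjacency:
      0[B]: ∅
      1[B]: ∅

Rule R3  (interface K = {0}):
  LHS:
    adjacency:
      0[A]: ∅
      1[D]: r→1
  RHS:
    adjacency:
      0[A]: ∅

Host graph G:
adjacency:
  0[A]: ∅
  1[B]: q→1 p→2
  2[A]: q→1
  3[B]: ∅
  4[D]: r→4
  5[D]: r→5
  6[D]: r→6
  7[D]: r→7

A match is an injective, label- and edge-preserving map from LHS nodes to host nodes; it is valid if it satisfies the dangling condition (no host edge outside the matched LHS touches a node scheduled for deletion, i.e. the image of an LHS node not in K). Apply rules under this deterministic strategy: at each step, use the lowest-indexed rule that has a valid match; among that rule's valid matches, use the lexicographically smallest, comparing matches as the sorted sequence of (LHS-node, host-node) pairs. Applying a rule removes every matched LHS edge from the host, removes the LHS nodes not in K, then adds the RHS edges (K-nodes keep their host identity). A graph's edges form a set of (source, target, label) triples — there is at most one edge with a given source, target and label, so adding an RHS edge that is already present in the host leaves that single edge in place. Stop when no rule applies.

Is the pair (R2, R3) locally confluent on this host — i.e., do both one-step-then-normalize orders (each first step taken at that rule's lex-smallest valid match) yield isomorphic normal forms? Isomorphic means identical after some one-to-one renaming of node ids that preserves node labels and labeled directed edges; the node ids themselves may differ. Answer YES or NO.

Answer: YES

Rewrite trace:
branch R2-first: apply at {0↦3, 1↦1} → |E|=6, then 4 more step(s) → NF |V|=4 |E|=2 V={0:A, 1:B, 2:A, 3:B} E=1-p->2 2-q->1
branch R3-first: apply at {0↦0, 1↦4} → |E|=6, then 4 more step(s) → NF |V|=4 |E|=2 V={0:A, 1:B, 2:A, 3:B} E=1-p->2 2-q->1
graphs isomorphic (equal up to label-preserving node renaming)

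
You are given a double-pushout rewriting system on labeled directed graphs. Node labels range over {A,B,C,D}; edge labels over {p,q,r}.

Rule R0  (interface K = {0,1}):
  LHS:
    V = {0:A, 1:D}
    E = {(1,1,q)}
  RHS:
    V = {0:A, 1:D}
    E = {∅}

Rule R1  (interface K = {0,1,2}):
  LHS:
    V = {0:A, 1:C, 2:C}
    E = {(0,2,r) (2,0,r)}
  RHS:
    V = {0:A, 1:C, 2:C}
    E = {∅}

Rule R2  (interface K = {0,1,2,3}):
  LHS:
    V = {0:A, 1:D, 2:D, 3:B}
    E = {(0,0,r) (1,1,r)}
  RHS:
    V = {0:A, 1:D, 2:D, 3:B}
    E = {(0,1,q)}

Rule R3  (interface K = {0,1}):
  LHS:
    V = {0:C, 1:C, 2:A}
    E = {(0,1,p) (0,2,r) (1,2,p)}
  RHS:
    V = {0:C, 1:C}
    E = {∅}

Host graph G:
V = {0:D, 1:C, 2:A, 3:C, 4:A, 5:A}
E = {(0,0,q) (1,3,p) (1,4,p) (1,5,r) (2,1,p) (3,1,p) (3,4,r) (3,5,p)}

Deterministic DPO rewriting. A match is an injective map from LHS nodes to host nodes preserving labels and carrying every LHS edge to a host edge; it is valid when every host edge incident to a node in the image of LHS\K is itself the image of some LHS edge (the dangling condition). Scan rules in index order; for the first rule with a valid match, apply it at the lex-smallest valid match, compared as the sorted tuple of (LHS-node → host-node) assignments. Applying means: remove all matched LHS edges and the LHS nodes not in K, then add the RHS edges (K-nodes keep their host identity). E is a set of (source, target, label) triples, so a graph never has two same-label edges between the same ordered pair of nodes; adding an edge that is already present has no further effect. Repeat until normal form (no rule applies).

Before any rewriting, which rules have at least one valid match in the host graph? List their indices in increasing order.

R0: 3 valid matches — {0↦2, 1↦0}, {0↦4, 1↦0}, {0↦5, 1↦0}
R1: no valid match — LHS pattern not found
R2: no valid match — LHS pattern not found
R3: 2 valid matches — {0↦1, 1↦3, 2↦5}, {0↦3, 1↦1, 2↦4}

Answer: [R0,R3]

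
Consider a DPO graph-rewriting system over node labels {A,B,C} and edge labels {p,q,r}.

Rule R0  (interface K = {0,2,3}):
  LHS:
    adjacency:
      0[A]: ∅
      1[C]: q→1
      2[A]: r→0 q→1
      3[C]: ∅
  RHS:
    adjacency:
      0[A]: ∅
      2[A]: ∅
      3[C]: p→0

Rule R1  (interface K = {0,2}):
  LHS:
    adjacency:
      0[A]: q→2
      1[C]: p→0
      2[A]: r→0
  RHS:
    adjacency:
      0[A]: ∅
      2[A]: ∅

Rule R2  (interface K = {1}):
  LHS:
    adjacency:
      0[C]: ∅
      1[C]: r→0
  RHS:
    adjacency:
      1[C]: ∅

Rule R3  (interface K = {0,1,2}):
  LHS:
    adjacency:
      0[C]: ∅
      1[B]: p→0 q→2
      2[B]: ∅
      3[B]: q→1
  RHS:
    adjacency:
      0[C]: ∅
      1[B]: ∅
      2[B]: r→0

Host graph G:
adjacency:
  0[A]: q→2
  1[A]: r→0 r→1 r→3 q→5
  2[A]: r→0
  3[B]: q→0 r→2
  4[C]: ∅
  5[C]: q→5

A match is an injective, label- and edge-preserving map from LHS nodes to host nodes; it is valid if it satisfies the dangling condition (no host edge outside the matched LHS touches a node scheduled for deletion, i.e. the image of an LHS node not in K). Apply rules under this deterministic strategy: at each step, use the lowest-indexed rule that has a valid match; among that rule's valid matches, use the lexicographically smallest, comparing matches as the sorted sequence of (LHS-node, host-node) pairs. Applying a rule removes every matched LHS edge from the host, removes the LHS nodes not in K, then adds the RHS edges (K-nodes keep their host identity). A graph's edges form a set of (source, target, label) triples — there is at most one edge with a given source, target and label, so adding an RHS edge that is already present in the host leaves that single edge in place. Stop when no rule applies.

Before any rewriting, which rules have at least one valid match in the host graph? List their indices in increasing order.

Answer: [R0]

Rewrite trace:
R0: 1 valid match — {0↦0, 1↦5, 2↦1, 3↦4}
R1: no valid match — LHS pattern not found
R2: no valid match — LHS pattern not found
R3: no valid match — LHS pattern not found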